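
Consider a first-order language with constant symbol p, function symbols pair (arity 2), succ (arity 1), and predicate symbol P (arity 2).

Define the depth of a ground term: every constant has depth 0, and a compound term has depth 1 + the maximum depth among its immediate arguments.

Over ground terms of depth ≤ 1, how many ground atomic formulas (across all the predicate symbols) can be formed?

First count ground terms of depth ≤ 1.
Let N_k = |{terms of depth ≤ k}|. Then N_0 = 1 and N_k = 1 + N_{k-1}^2 + N_{k-1} for k ≥ 1 (one summand per function symbol, arity giving the exponent).
N_0 = 1
N_1 = 1 + 1^2 + 1 = 3
Explicitly: p, pair(p, p), succ(p).
So |H| = 3.
For each predicate symbol, the number of ground atoms is |H| raised to its arity; summing:
  P: 3^2 = 9
Total ground atoms: 9.

9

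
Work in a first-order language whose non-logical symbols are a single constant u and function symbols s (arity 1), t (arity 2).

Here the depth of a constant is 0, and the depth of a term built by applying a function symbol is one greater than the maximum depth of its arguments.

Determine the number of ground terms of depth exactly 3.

Write N_k for the number of ground terms of depth ≤ k. A term of depth ≤ k is either a constant or a function symbol applied to arguments of depth ≤ k−1, so N_k = 1 + N_{k-1} + N_{k-1}^2.
N_0 = 1
N_1 = 1 + 1 + 1^2 = 3
N_2 = 1 + 3 + 3^2 = 13
N_3 = 1 + 13 + 13^2 = 183
Terms of depth exactly 3: N_3 − N_2 = 183 − 13 = 170.

170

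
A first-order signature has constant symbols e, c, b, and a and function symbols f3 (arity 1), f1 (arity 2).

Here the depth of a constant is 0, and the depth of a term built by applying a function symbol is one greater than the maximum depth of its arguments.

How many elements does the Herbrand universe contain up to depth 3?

365424

Let N_k count ground terms of depth at most k. Each non-constant term of depth ≤ k is some function symbol applied to depth-≤(k−1) arguments, giving N_k = 4 + N_{k-1} + N_{k-1}^2.
N_0 = 4
N_1 = 4 + 4 + 4^2 = 24
N_2 = 4 + 24 + 24^2 = 604
N_3 = 4 + 604 + 604^2 = 365424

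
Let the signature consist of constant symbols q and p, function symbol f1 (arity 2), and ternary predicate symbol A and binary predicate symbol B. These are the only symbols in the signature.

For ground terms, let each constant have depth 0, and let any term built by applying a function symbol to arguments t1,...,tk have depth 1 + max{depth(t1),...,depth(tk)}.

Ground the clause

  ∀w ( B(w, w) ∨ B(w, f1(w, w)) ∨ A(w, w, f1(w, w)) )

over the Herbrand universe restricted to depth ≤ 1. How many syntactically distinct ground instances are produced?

6

Ground terms of depth ≤ 1:
  If N_k denotes the number of depth-≤k ground terms, the 2 constants give N_0 = 2, and each function symbol of arity r contributes N_{k-1}^r new terms at level k: N_k = 2 + N_{k-1}^2.
  N_0 = 2
  N_1 = 2 + 2^2 = 6
  Explicitly: q, p, f1(q, q), f1(q, p), f1(p, q), f1(p, p).
So there are 6 ground terms available for substitution.
The body mentions the single quantified variable w; since ground terms form a free algebra, no two substitutions collapse to the same formula.
Number of ground instances = 6.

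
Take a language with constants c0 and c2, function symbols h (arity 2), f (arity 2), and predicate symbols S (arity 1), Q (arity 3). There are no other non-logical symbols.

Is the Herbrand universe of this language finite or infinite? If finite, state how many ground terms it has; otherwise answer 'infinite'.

The signature has at least one function symbol (h, arity 2) and at least one constant (c0).
Iterating h gives infinitely many distinct ground terms: c0, h(c0, c0), h(h(c0, c0), h(c0, c0)), ...
So the Herbrand universe is infinite.

infinite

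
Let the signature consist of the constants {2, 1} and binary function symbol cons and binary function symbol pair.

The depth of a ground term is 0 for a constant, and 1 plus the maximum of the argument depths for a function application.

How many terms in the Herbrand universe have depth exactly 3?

Let N_k count ground terms of depth at most k. Each non-constant term of depth ≤ k is some function symbol applied to depth-≤(k−1) arguments, giving N_k = 2 + N_{k-1}^2 + N_{k-1}^2.
N_0 = 2
N_1 = 2 + 2^2 + 2^2 = 10
N_2 = 2 + 10^2 + 10^2 = 202
N_3 = 2 + 202^2 + 202^2 = 81610
Terms of depth exactly 3: N_3 − N_2 = 81610 − 202 = 81408.

81408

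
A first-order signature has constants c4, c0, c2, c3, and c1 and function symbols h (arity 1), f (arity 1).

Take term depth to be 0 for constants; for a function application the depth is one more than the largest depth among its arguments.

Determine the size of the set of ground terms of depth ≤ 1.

15

Let N_k count ground terms of depth at most k. Each non-constant term of depth ≤ k is some function symbol applied to depth-≤(k−1) arguments, giving N_k = 5 + N_{k-1} + N_{k-1}.
N_0 = 5
N_1 = 5 + 5 + 5 = 15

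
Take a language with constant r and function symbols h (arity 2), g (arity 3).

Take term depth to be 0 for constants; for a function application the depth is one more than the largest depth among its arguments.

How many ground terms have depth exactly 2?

34

Let N_k count ground terms of depth at most k. Each non-constant term of depth ≤ k is some function symbol applied to depth-≤(k−1) arguments, giving N_k = 1 + N_{k-1}^2 + N_{k-1}^3.
N_0 = 1
N_1 = 1 + 1^2 + 1^3 = 3
N_2 = 1 + 3^2 + 3^3 = 37
Terms of depth exactly 2: N_2 − N_1 = 37 − 3 = 34.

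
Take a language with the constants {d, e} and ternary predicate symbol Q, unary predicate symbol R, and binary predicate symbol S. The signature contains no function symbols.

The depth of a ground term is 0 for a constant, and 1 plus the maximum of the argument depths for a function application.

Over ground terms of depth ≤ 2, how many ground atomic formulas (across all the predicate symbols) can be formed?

First count ground terms of depth ≤ 2.
With no function symbols every ground term is a constant, so there are exactly 2 ground terms at every depth bound.
N_0 = 2
N_1 = 2
N_2 = 2
So |H| = 2.
Each predicate of arity r yields |H|^r ground atoms (one per choice of an r-tuple from H):
  Q: 2^3 = 8;  R: 2;  S: 2^2 = 4
Total ground atoms: 8 + 2 + 4 = 14.

14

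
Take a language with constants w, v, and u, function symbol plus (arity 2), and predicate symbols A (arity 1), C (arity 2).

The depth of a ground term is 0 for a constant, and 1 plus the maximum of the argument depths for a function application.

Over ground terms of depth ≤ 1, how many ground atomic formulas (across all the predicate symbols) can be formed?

First count ground terms of depth ≤ 1.
Let N_k = |{terms of depth ≤ k}|. Then N_0 = 3 and N_k = 3 + N_{k-1}^2 for k ≥ 1 (one summand per function symbol, arity giving the exponent).
N_0 = 3
N_1 = 3 + 3^2 = 12
Explicitly: w, v, u, plus(w, w), plus(w, v), plus(w, u), plus(v, w), plus(v, v), plus(v, u), plus(u, w), plus(u, v), plus(u, u).
So |H| = 12.
For each predicate symbol, the number of ground atoms is |H| raised to its arity; summing:
  A: 12;  C: 12^2 = 144
Total ground atoms: 12 + 144 = 156.

156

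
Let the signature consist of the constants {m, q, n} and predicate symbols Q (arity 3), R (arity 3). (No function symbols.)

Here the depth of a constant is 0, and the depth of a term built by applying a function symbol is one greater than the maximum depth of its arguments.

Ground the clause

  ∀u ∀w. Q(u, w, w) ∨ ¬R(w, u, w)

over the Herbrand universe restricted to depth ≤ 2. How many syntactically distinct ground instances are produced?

Ground terms of depth ≤ 2:
  With no function symbols every ground term is a constant, so there are exactly 3 ground terms at every depth bound.
  N_0 = 3
  N_1 = 3
  N_2 = 3
  Explicitly: m, q, n.
So there are 3 ground terms available for substitution.
There are 2 variables to instantiate (u, w), each occurring in at least one literal, so different choices give different ground instances.
Number of ground instances = 3^2 = 9.

9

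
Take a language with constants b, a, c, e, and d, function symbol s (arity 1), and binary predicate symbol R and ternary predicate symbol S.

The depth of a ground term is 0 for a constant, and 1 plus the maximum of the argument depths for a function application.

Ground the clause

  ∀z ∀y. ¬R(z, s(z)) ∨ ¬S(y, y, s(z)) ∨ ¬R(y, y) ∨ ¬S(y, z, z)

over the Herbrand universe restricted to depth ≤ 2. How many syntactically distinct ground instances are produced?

Ground terms of depth ≤ 2:
  Count level by level. With function symbols s/1, the terms of depth ≤ k are the 5 constants together with each function applied to depth-≤(k−1) tuples, so N_k = 5 + N_{k-1}.
  N_0 = 5
  N_1 = 5 + 5 = 10
  N_2 = 5 + 10 = 15
So there are 15 ground terms available for substitution.
The body mentions every one of the 2 quantified variables; since ground terms form a free algebra, no two substitutions collapse to the same formula.
Number of ground instances = 15^2 = 225.

225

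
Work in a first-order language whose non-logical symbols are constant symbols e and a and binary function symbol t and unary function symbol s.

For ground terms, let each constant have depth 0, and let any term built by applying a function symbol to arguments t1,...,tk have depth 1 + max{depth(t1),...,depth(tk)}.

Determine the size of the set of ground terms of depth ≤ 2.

If N_k denotes the number of depth-≤k ground terms, the 2 constants give N_0 = 2, and each function symbol of arity r contributes N_{k-1}^r new terms at level k: N_k = 2 + N_{k-1}^2 + N_{k-1}.
N_0 = 2
N_1 = 2 + 2^2 + 2 = 8
N_2 = 2 + 8^2 + 8 = 74

74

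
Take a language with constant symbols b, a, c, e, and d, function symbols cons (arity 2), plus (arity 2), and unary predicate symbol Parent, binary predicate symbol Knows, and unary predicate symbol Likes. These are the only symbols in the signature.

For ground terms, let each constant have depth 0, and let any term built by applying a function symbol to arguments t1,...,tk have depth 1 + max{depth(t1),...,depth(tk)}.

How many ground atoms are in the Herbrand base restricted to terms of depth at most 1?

First count ground terms of depth ≤ 1.
Let N_k count ground terms of depth at most k. Each non-constant term of depth ≤ k is some function symbol applied to depth-≤(k−1) arguments, giving N_k = 5 + N_{k-1}^2 + N_{k-1}^2.
N_0 = 5
N_1 = 5 + 5^2 + 5^2 = 55
So |H| = 55.
Each predicate of arity r yields |H|^r ground atoms (one per choice of an r-tuple from H):
  Parent: 55;  Knows: 55^2 = 3025;  Likes: 55
Total ground atoms: 55 + 3025 + 55 = 3135.

3135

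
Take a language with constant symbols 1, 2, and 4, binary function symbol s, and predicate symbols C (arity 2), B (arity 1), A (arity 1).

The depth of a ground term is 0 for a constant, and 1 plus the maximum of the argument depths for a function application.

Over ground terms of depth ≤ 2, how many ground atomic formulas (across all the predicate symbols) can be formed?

First count ground terms of depth ≤ 2.
Count level by level. With function symbols s/2, the terms of depth ≤ k are the 3 constants together with each function applied to depth-≤(k−1) tuples, so N_k = 3 + N_{k-1}^2.
N_0 = 3
N_1 = 3 + 3^2 = 12
N_2 = 3 + 12^2 = 147
So |H| = 147.
Each predicate of arity r yields |H|^r ground atoms (one per choice of an r-tuple from H):
  C: 147^2 = 21609;  B: 147;  A: 147
Total ground atoms: 21609 + 147 + 147 = 21903.

21903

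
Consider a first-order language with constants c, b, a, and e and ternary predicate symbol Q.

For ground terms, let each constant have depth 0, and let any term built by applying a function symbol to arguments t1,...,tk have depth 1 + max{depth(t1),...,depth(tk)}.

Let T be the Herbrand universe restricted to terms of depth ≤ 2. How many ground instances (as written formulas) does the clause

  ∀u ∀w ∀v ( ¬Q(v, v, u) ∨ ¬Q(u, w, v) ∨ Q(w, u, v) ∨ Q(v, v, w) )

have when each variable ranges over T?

64

Ground terms of depth ≤ 2:
  With no function symbols every ground term is a constant, so there are exactly 4 ground terms at every depth bound.
  N_0 = 4
  N_1 = 4
  N_2 = 4
So there are 4 ground terms available for substitution.
The body mentions every one of the 3 quantified variables; since ground terms form a free algebra, no two substitutions collapse to the same formula.
Number of ground instances = 4^3 = 64.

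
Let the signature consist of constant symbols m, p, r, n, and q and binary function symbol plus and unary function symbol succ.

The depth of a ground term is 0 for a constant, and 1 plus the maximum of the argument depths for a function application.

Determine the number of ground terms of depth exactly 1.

If N_k denotes the number of depth-≤k ground terms, the 5 constants give N_0 = 5, and each function symbol of arity r contributes N_{k-1}^r new terms at level k: N_k = 5 + N_{k-1}^2 + N_{k-1}.
N_0 = 5
N_1 = 5 + 5^2 + 5 = 35
Terms of depth exactly 1: N_1 − N_0 = 35 − 5 = 30.

30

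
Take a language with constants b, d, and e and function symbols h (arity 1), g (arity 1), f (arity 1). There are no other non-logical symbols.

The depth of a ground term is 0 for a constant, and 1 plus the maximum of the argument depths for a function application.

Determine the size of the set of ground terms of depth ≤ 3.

Let N_k = |{terms of depth ≤ k}|. Then N_0 = 3 and N_k = 3 + N_{k-1} + N_{k-1} + N_{k-1} for k ≥ 1 (one summand per function symbol, arity giving the exponent).
N_0 = 3
N_1 = 3 + 3 + 3 + 3 = 12
N_2 = 3 + 12 + 12 + 12 = 39
N_3 = 3 + 39 + 39 + 39 = 120

120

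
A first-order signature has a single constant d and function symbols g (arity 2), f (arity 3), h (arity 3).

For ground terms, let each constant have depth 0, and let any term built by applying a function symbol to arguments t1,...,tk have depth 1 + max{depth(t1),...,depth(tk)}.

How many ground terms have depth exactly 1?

If N_k denotes the number of depth-≤k ground terms, the 1 constant gives N_0 = 1, and each function symbol of arity r contributes N_{k-1}^r new terms at level k: N_k = 1 + N_{k-1}^2 + N_{k-1}^3 + N_{k-1}^3.
N_0 = 1
N_1 = 1 + 1^2 + 1^3 + 1^3 = 4
Terms of depth exactly 1: N_1 − N_0 = 4 − 1 = 3.

3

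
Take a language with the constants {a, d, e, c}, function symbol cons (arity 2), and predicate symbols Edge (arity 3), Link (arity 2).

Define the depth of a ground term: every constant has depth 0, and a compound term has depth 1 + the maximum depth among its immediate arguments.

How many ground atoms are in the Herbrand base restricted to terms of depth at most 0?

First count ground terms of depth ≤ 0.
If N_k denotes the number of depth-≤k ground terms, the 4 constants give N_0 = 4, and each function symbol of arity r contributes N_{k-1}^r new terms at level k: N_k = 4 + N_{k-1}^2.
N_0 = 4
So |H| = 4.
Each predicate of arity r yields |H|^r ground atoms (one per choice of an r-tuple from H):
  Edge: 4^3 = 64;  Link: 4^2 = 16
Total ground atoms: 64 + 16 = 80.

80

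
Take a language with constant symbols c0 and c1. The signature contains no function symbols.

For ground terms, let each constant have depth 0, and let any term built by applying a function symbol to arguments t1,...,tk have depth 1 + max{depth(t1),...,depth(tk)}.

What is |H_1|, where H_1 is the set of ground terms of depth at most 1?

2

With no function symbols every ground term is a constant, so there are exactly 2 ground terms at every depth bound.
N_0 = 2
N_1 = 2
Explicitly: c0, c1.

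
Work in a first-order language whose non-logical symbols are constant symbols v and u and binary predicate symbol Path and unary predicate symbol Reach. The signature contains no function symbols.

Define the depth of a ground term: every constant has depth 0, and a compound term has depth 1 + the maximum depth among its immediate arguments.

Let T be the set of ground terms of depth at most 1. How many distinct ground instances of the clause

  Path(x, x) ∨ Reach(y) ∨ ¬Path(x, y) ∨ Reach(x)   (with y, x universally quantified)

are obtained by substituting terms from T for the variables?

Ground terms of depth ≤ 1:
  With no function symbols every ground term is a constant, so there are exactly 2 ground terms at every depth bound.
  N_0 = 2
  N_1 = 2
  Explicitly: v, u.
So there are 2 ground terms available for substitution.
The clause has 2 distinct variables (y, x), each appearing in the body. In the free term algebra distinct substitutions yield syntactically distinct ground instances.
Number of ground instances = 2^2 = 4.

4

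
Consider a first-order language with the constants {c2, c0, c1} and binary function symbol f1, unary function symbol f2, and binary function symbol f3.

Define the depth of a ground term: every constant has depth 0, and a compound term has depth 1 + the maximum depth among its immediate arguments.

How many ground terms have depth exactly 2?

1155

Let N_k count ground terms of depth at most k. Each non-constant term of depth ≤ k is some function symbol applied to depth-≤(k−1) arguments, giving N_k = 3 + N_{k-1}^2 + N_{k-1} + N_{k-1}^2.
N_0 = 3
N_1 = 3 + 3^2 + 3 + 3^2 = 24
N_2 = 3 + 24^2 + 24 + 24^2 = 1179
Terms of depth exactly 2: N_2 − N_1 = 1179 − 24 = 1155.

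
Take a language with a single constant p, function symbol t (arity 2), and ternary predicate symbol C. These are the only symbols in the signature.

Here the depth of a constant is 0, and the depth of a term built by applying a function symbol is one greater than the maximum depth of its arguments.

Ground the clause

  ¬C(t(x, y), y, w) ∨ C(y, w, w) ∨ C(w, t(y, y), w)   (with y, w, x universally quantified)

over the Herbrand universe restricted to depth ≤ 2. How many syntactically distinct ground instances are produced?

Ground terms of depth ≤ 2:
  If N_k denotes the number of depth-≤k ground terms, the 1 constant gives N_0 = 1, and each function symbol of arity r contributes N_{k-1}^r new terms at level k: N_k = 1 + N_{k-1}^2.
  N_0 = 1
  N_1 = 1 + 1^2 = 2
  N_2 = 1 + 2^2 = 5
  Explicitly: p, t(p, p), t(p, t(p, p)), t(t(p, p), p), t(t(p, p), t(p, p)).
So there are 5 ground terms available for substitution.
Each of y, w, x ranges independently over the available ground terms, and distinct assignments produce distinct instances.
Number of ground instances = 5^3 = 125.

125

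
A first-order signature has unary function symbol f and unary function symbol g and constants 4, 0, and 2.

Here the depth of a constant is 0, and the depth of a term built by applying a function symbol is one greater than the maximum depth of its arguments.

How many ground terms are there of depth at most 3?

Let N_k = |{terms of depth ≤ k}|. Then N_0 = 3 and N_k = 3 + N_{k-1} + N_{k-1} for k ≥ 1 (one summand per function symbol, arity giving the exponent).
N_0 = 3
N_1 = 3 + 3 + 3 = 9
N_2 = 3 + 9 + 9 = 21
N_3 = 3 + 21 + 21 = 45

45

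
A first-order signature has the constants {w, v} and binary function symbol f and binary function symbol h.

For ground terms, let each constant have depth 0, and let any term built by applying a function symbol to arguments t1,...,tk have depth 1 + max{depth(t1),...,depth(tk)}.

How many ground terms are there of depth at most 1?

Let N_k count ground terms of depth at most k. Each non-constant term of depth ≤ k is some function symbol applied to depth-≤(k−1) arguments, giving N_k = 2 + N_{k-1}^2 + N_{k-1}^2.
N_0 = 2
N_1 = 2 + 2^2 + 2^2 = 10

10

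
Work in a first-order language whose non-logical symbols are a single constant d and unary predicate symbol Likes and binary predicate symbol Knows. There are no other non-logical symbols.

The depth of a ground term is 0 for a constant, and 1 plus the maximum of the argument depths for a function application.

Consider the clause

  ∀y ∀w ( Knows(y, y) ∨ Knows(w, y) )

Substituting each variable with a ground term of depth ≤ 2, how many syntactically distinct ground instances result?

Ground terms of depth ≤ 2:
  With no function symbols every ground term is a constant, so there is exactly 1 ground term at every depth bound.
  N_0 = 1
  N_1 = 1
  N_2 = 1
  Explicitly: d.
So there is exactly 1 ground term available for substitution.
The clause has 2 distinct variables (y, w), each appearing in the body. In the free term algebra distinct substitutions yield syntactically distinct ground instances.
Number of ground instances = 1^2 = 1.

1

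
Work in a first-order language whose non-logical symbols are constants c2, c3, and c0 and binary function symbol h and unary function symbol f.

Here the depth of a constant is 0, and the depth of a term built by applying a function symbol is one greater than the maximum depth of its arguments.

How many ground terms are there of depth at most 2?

Count level by level. With function symbols h/2, f/1, the terms of depth ≤ k are the 3 constants together with each function applied to depth-≤(k−1) tuples, so N_k = 3 + N_{k-1}^2 + N_{k-1}.
N_0 = 3
N_1 = 3 + 3^2 + 3 = 15
N_2 = 3 + 15^2 + 15 = 243

243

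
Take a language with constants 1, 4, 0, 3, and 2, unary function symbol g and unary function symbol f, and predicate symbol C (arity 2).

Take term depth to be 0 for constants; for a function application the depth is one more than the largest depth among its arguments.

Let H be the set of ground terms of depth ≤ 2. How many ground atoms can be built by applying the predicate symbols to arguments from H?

1225

First count ground terms of depth ≤ 2.
Count level by level. With function symbols g/1, f/1, the terms of depth ≤ k are the 5 constants together with each function applied to depth-≤(k−1) tuples, so N_k = 5 + N_{k-1} + N_{k-1}.
N_0 = 5
N_1 = 5 + 5 + 5 = 15
N_2 = 5 + 15 + 15 = 35
So |H| = 35.
Each predicate of arity r yields |H|^r ground atoms (one per choice of an r-tuple from H):
  C: 35^2 = 1225
Total ground atoms: 1225.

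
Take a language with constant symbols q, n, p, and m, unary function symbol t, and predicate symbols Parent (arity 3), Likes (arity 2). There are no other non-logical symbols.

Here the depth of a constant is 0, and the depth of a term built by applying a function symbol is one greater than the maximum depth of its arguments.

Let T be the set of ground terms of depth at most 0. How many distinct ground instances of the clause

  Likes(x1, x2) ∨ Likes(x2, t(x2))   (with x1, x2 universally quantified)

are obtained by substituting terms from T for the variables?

Ground terms of depth ≤ 0:
  Write N_k for the number of ground terms of depth ≤ k. A term of depth ≤ k is either a constant or a function symbol applied to arguments of depth ≤ k−1, so N_k = 4 + N_{k-1}.
  N_0 = 4
  Explicitly: q, n, p, m.
So there are 4 ground terms available for substitution.
Each of x1, x2 ranges independently over the available ground terms, and distinct assignments produce distinct instances.
Number of ground instances = 4^2 = 16.

16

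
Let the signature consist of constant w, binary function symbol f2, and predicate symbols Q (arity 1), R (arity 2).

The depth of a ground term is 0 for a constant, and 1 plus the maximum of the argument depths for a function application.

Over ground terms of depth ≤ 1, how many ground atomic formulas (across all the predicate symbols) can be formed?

First count ground terms of depth ≤ 1.
If N_k denotes the number of depth-≤k ground terms, the 1 constant gives N_0 = 1, and each function symbol of arity r contributes N_{k-1}^r new terms at level k: N_k = 1 + N_{k-1}^2.
N_0 = 1
N_1 = 1 + 1^2 = 2
So |H| = 2.
For each predicate symbol, the number of ground atoms is |H| raised to its arity; summing:
  Q: 2;  R: 2^2 = 4
Total ground atoms: 2 + 4 = 6.

6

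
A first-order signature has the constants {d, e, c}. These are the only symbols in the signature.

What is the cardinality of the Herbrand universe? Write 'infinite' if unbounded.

There are no function symbols, so every ground term is one of the 3 constants.
The Herbrand universe is {d, e, c}, which is finite with 3 elements.

3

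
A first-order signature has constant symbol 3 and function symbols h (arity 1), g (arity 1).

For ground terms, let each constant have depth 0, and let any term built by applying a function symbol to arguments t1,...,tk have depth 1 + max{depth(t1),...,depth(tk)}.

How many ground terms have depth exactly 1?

Count level by level. With function symbols h/1, g/1, the terms of depth ≤ k are the 1 constant together with each function applied to depth-≤(k−1) tuples, so N_k = 1 + N_{k-1} + N_{k-1}.
N_0 = 1
N_1 = 1 + 1 + 1 = 3
Terms of depth exactly 1: N_1 − N_0 = 3 − 1 = 2.

2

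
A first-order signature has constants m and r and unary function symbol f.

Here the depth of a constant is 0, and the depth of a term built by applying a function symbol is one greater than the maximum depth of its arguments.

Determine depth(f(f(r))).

depth(f(r)) = 1 + depth(r) = 1 + 0 = 1
depth(f(f(r))) = 1 + depth(f(r)) = 1 + 1 = 2

2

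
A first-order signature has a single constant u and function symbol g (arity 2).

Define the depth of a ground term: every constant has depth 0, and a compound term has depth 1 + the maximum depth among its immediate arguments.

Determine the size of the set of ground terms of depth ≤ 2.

5

Write N_k for the number of ground terms of depth ≤ k. A term of depth ≤ k is either a constant or a function symbol applied to arguments of depth ≤ k−1, so N_k = 1 + N_{k-1}^2.
N_0 = 1
N_1 = 1 + 1^2 = 2
N_2 = 1 + 2^2 = 5
Explicitly: u, g(u, u), g(u, g(u, u)), g(g(u, u), u), g(g(u, u), g(u, u)).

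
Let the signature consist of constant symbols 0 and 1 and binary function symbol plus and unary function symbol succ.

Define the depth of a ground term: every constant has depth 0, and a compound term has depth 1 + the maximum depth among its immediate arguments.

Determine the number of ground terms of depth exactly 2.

Let N_k count ground terms of depth at most k. Each non-constant term of depth ≤ k is some function symbol applied to depth-≤(k−1) arguments, giving N_k = 2 + N_{k-1}^2 + N_{k-1}.
N_0 = 2
N_1 = 2 + 2^2 + 2 = 8
N_2 = 2 + 8^2 + 8 = 74
Terms of depth exactly 2: N_2 − N_1 = 74 − 8 = 66.

66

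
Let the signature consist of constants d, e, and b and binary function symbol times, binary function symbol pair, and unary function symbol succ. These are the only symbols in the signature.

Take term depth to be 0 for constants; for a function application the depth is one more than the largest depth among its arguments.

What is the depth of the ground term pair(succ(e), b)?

depth(succ(e)) = 1 + depth(e) = 1 + 0 = 1
depth(pair(succ(e), b)) = 1 + max(1, 0) = 2

2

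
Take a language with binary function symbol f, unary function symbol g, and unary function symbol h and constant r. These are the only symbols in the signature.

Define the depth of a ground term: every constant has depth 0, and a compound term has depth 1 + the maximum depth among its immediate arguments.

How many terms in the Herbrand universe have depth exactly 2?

21

Let N_k count ground terms of depth at most k. Each non-constant term of depth ≤ k is some function symbol applied to depth-≤(k−1) arguments, giving N_k = 1 + N_{k-1}^2 + N_{k-1} + N_{k-1}.
N_0 = 1
N_1 = 1 + 1^2 + 1 + 1 = 4
N_2 = 1 + 4^2 + 4 + 4 = 25
Terms of depth exactly 2: N_2 − N_1 = 25 − 4 = 21.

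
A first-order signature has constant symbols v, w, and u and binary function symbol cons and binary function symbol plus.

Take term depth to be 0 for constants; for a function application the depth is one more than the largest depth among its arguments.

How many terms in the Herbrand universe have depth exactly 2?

Let N_k = |{terms of depth ≤ k}|. Then N_0 = 3 and N_k = 3 + N_{k-1}^2 + N_{k-1}^2 for k ≥ 1 (one summand per function symbol, arity giving the exponent).
N_0 = 3
N_1 = 3 + 3^2 + 3^2 = 21
N_2 = 3 + 21^2 + 21^2 = 885
Terms of depth exactly 2: N_2 − N_1 = 885 − 21 = 864.

864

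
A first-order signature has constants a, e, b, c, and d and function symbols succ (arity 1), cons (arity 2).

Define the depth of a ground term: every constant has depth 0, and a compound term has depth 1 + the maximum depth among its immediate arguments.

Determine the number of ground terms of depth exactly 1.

If N_k denotes the number of depth-≤k ground terms, the 5 constants give N_0 = 5, and each function symbol of arity r contributes N_{k-1}^r new terms at level k: N_k = 5 + N_{k-1} + N_{k-1}^2.
N_0 = 5
N_1 = 5 + 5 + 5^2 = 35
Terms of depth exactly 1: N_1 − N_0 = 35 − 5 = 30.

30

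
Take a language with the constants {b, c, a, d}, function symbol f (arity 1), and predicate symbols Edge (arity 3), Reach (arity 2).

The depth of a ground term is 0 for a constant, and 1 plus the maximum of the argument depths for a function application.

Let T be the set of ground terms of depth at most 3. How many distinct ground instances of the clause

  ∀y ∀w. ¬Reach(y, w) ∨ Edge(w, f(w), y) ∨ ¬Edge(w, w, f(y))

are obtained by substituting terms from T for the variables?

Ground terms of depth ≤ 3:
  If N_k denotes the number of depth-≤k ground terms, the 4 constants give N_0 = 4, and each function symbol of arity r contributes N_{k-1}^r new terms at level k: N_k = 4 + N_{k-1}.
  N_0 = 4
  N_1 = 4 + 4 = 8
  N_2 = 4 + 8 = 12
  N_3 = 4 + 12 = 16
So there are 16 ground terms available for substitution.
The body mentions every one of the 2 quantified variables; since ground terms form a free algebra, no two substitutions collapse to the same formula.
Number of ground instances = 16^2 = 256.

256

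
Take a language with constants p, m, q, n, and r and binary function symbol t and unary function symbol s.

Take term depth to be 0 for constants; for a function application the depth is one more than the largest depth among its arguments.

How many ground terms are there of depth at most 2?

Let N_k count ground terms of depth at most k. Each non-constant term of depth ≤ k is some function symbol applied to depth-≤(k−1) arguments, giving N_k = 5 + N_{k-1}^2 + N_{k-1}.
N_0 = 5
N_1 = 5 + 5^2 + 5 = 35
N_2 = 5 + 35^2 + 35 = 1265

1265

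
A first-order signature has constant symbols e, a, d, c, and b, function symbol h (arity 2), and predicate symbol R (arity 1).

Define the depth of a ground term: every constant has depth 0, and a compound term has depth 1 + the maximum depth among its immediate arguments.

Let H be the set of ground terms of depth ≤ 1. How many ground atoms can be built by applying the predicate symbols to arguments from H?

First count ground terms of depth ≤ 1.
Write N_k for the number of ground terms of depth ≤ k. A term of depth ≤ k is either a constant or a function symbol applied to arguments of depth ≤ k−1, so N_k = 5 + N_{k-1}^2.
N_0 = 5
N_1 = 5 + 5^2 = 30
So |H| = 30.
Ground atoms are formed by filling each argument slot of a predicate with a term from H, so an r-ary predicate gives |H|^r atoms:
  R: 30
Total ground atoms: 30.

30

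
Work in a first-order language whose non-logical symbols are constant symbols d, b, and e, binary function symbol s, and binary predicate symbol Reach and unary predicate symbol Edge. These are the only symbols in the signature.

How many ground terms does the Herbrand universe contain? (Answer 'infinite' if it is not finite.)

infinite

The signature has at least one function symbol (s, arity 2) and at least one constant (d).
Iterating s gives infinitely many distinct ground terms: d, s(d, d), s(s(d, d), s(d, d)), ...
So the Herbrand universe is infinite.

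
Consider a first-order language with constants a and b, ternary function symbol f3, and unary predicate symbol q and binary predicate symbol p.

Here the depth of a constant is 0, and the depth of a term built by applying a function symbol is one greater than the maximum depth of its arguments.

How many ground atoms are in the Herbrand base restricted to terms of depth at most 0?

First count ground terms of depth ≤ 0.
Write N_k for the number of ground terms of depth ≤ k. A term of depth ≤ k is either a constant or a function symbol applied to arguments of depth ≤ k−1, so N_k = 2 + N_{k-1}^3.
N_0 = 2
So |H| = 2.
Ground atoms are formed by filling each argument slot of a predicate with a term from H, so an r-ary predicate gives |H|^r atoms:
  q: 2;  p: 2^2 = 4
Total ground atoms: 2 + 4 = 6.

6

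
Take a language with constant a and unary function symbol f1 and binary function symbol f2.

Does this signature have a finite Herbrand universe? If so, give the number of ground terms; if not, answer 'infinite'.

infinite

The signature has at least one function symbol (f1, arity 1) and at least one constant (a).
Iterating f1 gives infinitely many distinct ground terms: a, f1(a), f1(f1(a)), ...
So the Herbrand universe is infinite.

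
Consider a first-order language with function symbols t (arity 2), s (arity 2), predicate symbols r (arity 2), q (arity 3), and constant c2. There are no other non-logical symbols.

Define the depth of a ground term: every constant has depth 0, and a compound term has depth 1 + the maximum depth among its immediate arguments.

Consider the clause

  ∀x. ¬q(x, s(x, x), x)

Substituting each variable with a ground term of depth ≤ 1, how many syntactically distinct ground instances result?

Ground terms of depth ≤ 1:
  If N_k denotes the number of depth-≤k ground terms, the 1 constant gives N_0 = 1, and each function symbol of arity r contributes N_{k-1}^r new terms at level k: N_k = 1 + N_{k-1}^2 + N_{k-1}^2.
  N_0 = 1
  N_1 = 1 + 1^2 + 1^2 = 3
  Explicitly: c2, t(c2, c2), s(c2, c2).
So there are 3 ground terms available for substitution.
The body mentions the single quantified variable x; since ground terms form a free algebra, no two substitutions collapse to the same formula.
Number of ground instances = 3.

3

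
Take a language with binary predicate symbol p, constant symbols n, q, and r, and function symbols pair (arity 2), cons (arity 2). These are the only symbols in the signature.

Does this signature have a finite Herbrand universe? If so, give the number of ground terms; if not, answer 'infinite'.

The signature has at least one function symbol (pair, arity 2) and at least one constant (n).
Iterating pair gives infinitely many distinct ground terms: n, pair(n, n), pair(pair(n, n), pair(n, n)), ...
So the Herbrand universe is infinite.

infinite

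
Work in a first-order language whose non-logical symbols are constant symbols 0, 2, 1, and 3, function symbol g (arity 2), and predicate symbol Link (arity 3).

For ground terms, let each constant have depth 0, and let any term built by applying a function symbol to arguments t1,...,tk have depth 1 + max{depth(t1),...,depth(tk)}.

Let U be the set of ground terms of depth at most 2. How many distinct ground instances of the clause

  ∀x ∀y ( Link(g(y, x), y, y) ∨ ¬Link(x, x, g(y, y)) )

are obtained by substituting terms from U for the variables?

Ground terms of depth ≤ 2:
  Let N_k count ground terms of depth at most k. Each non-constant term of depth ≤ k is some function symbol applied to depth-≤(k−1) arguments, giving N_k = 4 + N_{k-1}^2.
  N_0 = 4
  N_1 = 4 + 4^2 = 20
  N_2 = 4 + 20^2 = 404
So there are 404 ground terms available for substitution.
The clause has 2 distinct variables (x, y), each appearing in the body. In the free term algebra distinct substitutions yield syntactically distinct ground instances.
Number of ground instances = 404^2 = 163216.

163216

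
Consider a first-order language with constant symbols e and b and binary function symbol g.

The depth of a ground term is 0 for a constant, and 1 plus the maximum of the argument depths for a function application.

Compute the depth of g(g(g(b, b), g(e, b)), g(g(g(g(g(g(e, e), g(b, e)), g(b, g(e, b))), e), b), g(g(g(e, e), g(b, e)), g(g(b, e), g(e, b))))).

7

depth(g(b, b)) = 1 + max(0, 0) = 1
depth(g(e, b)) = 1 + max(0, 0) = 1
depth(g(g(b, b), g(e, b))) = 1 + max(1, 1) = 2
depth(g(e, e)) = 1 + max(0, 0) = 1
depth(g(b, e)) = 1 + max(0, 0) = 1
depth(g(g(e, e), g(b, e))) = 1 + max(1, 1) = 2
depth(g(b, g(e, b))) = 1 + max(0, 1) = 2
depth(g(g(g(e, e), g(b, e)), g(b, g(e, b)))) = 1 + max(2, 2) = 3
depth(g(g(g(g(e, e), g(b, e)), g(b, g(e, b))), e)) = 1 + max(3, 0) = 4
depth(g(g(g(g(g(e, e), g(b, e)), g(b, g(e, b))), e), b)) = 1 + max(4, 0) = 5
depth(g(g(b, e), g(e, b))) = 1 + max(1, 1) = 2
depth(g(g(g(e, e), g(b, e)), g(g(b, e), g(e, b)))) = 1 + max(2, 2) = 3
depth(g(g(g(g(g(g(e, e), g(b, e)), g(b, g(e, b))), e), b), g(g(g(e, e), g(b, e)), g(g(b, e), g(e, b))))) = 1 + max(5, 3) = 6
depth(g(g(g(b, b), g(e, b)), g(g(g(g(g(g(e, e), g(b, e)), g(b, g(e, b))), e), b), g(g(g(e, e), g(b, e)), g(g(b, e), g(e, b)))))) = 1 + max(2, 6) = 7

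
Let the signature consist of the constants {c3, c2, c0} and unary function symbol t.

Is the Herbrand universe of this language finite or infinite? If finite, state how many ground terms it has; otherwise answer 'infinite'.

The signature has at least one function symbol (t, arity 1) and at least one constant (c3).
Iterating t gives infinitely many distinct ground terms: c3, t(c3), t(t(c3)), ...
So the Herbrand universe is infinite.

infinite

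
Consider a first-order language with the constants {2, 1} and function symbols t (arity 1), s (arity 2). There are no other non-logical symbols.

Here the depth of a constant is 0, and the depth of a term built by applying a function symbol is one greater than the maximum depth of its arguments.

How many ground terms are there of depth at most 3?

Write N_k for the number of ground terms of depth ≤ k. A term of depth ≤ k is either a constant or a function symbol applied to arguments of depth ≤ k−1, so N_k = 2 + N_{k-1} + N_{k-1}^2.
N_0 = 2
N_1 = 2 + 2 + 2^2 = 8
N_2 = 2 + 8 + 8^2 = 74
N_3 = 2 + 74 + 74^2 = 5552

5552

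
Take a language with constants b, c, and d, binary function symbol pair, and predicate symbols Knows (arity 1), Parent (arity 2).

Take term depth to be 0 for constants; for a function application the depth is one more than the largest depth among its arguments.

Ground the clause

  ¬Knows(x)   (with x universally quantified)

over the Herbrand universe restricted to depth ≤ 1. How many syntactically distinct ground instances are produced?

12

Ground terms of depth ≤ 1:
  Let N_k = |{terms of depth ≤ k}|. Then N_0 = 3 and N_k = 3 + N_{k-1}^2 for k ≥ 1 (one summand per function symbol, arity giving the exponent).
  N_0 = 3
  N_1 = 3 + 3^2 = 12
  Explicitly: b, c, d, pair(b, b), pair(b, c), pair(b, d), pair(c, b), pair(c, c), pair(c, d), pair(d, b), pair(d, c), pair(d, d).
So there are 12 ground terms available for substitution.
The clause has 1 distinct variable (x), which appears in the body. In the free term algebra distinct substitutions yield syntactically distinct ground instances.
Number of ground instances = 12.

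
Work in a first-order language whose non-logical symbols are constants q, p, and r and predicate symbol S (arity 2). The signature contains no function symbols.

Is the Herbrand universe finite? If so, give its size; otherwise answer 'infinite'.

There are no function symbols, so every ground term is one of the 3 constants.
The Herbrand universe is {q, p, r}, which is finite with 3 elements.

3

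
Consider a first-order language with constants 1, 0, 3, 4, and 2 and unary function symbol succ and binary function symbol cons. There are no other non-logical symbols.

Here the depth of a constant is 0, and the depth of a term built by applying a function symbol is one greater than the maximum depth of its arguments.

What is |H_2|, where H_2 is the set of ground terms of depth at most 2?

1265

Let N_k = |{terms of depth ≤ k}|. Then N_0 = 5 and N_k = 5 + N_{k-1} + N_{k-1}^2 for k ≥ 1 (one summand per function symbol, arity giving the exponent).
N_0 = 5
N_1 = 5 + 5 + 5^2 = 35
N_2 = 5 + 35 + 35^2 = 1265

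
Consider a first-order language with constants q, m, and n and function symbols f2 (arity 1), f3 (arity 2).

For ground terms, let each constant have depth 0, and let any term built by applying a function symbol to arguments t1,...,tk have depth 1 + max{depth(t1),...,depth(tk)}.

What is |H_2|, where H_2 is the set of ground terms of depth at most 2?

243

Write N_k for the number of ground terms of depth ≤ k. A term of depth ≤ k is either a constant or a function symbol applied to arguments of depth ≤ k−1, so N_k = 3 + N_{k-1} + N_{k-1}^2.
N_0 = 3
N_1 = 3 + 3 + 3^2 = 15
N_2 = 3 + 15 + 15^2 = 243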